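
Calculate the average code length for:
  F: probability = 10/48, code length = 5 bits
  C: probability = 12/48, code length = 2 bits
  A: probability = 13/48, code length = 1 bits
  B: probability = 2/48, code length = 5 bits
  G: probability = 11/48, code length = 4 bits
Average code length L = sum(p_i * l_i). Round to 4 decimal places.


Weighted contributions p_i * l_i:
  F: (10/48) * 5 = 50/48
  C: (12/48) * 2 = 24/48
  A: (13/48) * 1 = 13/48
  B: (2/48) * 5 = 10/48
  G: (11/48) * 4 = 44/48
Sum = (50 + 24 + 13 + 10 + 44)/48 = 141/48

L = 141/48 = 2.9375 bits/symbol


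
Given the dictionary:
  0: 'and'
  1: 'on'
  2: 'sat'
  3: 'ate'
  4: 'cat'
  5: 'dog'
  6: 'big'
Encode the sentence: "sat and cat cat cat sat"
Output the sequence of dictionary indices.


Look up each word in the dictionary:
  'sat' -> 2
  'and' -> 0
  'cat' -> 4
  'cat' -> 4
  'cat' -> 4
  'sat' -> 2

Encoded: [2, 0, 4, 4, 4, 2]


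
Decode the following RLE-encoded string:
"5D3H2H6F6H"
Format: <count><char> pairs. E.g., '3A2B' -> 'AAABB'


Expanding each <count><char> pair:
  5D -> 'DDDDD'
  3H -> 'HHH'
  2H -> 'HH'
  6F -> 'FFFFFF'
  6H -> 'HHHHHH'

Decoded = DDDDDHHHHHFFFFFFHHHHHH


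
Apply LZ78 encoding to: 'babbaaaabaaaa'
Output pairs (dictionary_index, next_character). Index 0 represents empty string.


LZ78 encoding steps:
Dictionary: {0: ''}
Step 1: w='' (idx 0), next='b' -> output (0, 'b'), add 'b' as idx 1
Step 2: w='' (idx 0), next='a' -> output (0, 'a'), add 'a' as idx 2
Step 3: w='b' (idx 1), next='b' -> output (1, 'b'), add 'bb' as idx 3
Step 4: w='a' (idx 2), next='a' -> output (2, 'a'), add 'aa' as idx 4
Step 5: w='aa' (idx 4), next='b' -> output (4, 'b'), add 'aab' as idx 5
Step 6: w='aa' (idx 4), next='a' -> output (4, 'a'), add 'aaa' as idx 6
Step 7: w='a' (idx 2), end of input -> output (2, '')


Encoded: [(0, 'b'), (0, 'a'), (1, 'b'), (2, 'a'), (4, 'b'), (4, 'a'), (2, '')]


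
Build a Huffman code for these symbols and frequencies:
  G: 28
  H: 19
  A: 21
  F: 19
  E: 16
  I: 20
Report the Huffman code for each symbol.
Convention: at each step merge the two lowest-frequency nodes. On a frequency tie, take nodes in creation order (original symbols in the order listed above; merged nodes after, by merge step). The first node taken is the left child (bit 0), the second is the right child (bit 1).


Huffman tree construction:
Step 1: Merge E(16) + H(19) = 35
Step 2: Merge F(19) + I(20) = 39
Step 3: Merge A(21) + G(28) = 49
Step 4: Merge (E+H)(35) + (F+I)(39) = 74
Step 5: Merge (A+G)(49) + ((E+H)+(F+I))(74) = 123
Read each symbol's code off the tree from the root (left child = 0, right child = 1).

Codes:
  G: 01 (length 2)
  H: 101 (length 3)
  A: 00 (length 2)
  F: 110 (length 3)
  E: 100 (length 3)
  I: 111 (length 3)
Average code length: 320/123 = 2.6016 bits/symbol


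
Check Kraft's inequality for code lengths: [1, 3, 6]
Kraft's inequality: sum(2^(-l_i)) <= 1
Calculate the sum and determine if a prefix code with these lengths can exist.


Sum = 2^(-1) + 2^(-3) + 2^(-6)
    = 0.5 + 0.125 + 0.015625
    = 41/64 = 0.640625
Since 0.640625 <= 1, Kraft's inequality IS satisfied.
A prefix code with these lengths CAN exist.

Kraft sum = 0.640625. Satisfied.


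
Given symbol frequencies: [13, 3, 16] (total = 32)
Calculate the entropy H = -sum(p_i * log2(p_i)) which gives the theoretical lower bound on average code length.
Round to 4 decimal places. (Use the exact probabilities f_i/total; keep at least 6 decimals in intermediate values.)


Per-symbol terms -p_i * log2(p_i) with p_i = f_i/32:
  p = 13/32 = 0.406250: log2(p) = -1.299560, -p*log2(p) = 0.527946
  p = 3/32 = 0.093750: log2(p) = -3.415037, -p*log2(p) = 0.320160
  p = 16/32 = 0.500000: log2(p) = -1.000000, -p*log2(p) = 0.500000
H = 0.527946 + 0.320160 + 0.500000 = 1.348106

H = 1.3481 bits/symbol


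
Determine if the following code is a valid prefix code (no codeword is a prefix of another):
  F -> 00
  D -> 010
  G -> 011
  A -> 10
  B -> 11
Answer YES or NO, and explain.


Checking each pair (does one codeword prefix another?):
  F='00' vs D='010': no prefix
  F='00' vs G='011': no prefix
  F='00' vs A='10': no prefix
  F='00' vs B='11': no prefix
  D='010' vs F='00': no prefix
  D='010' vs G='011': no prefix
  D='010' vs A='10': no prefix
  D='010' vs B='11': no prefix
  G='011' vs F='00': no prefix
  G='011' vs D='010': no prefix
  G='011' vs A='10': no prefix
  G='011' vs B='11': no prefix
  A='10' vs F='00': no prefix
  A='10' vs D='010': no prefix
  A='10' vs G='011': no prefix
  A='10' vs B='11': no prefix
  B='11' vs F='00': no prefix
  B='11' vs D='010': no prefix
  B='11' vs G='011': no prefix
  B='11' vs A='10': no prefix
No violation found over all pairs.

YES -- this is a valid prefix code. No codeword is a prefix of any other codeword.


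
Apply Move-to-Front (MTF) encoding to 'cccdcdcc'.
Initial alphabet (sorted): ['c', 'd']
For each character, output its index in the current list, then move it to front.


MTF encoding:
'c': index 0 in ['c', 'd'] -> ['c', 'd']
'c': index 0 in ['c', 'd'] -> ['c', 'd']
'c': index 0 in ['c', 'd'] -> ['c', 'd']
'd': index 1 in ['c', 'd'] -> ['d', 'c']
'c': index 1 in ['d', 'c'] -> ['c', 'd']
'd': index 1 in ['c', 'd'] -> ['d', 'c']
'c': index 1 in ['d', 'c'] -> ['c', 'd']
'c': index 0 in ['c', 'd'] -> ['c', 'd']


Output: [0, 0, 0, 1, 1, 1, 1, 0]


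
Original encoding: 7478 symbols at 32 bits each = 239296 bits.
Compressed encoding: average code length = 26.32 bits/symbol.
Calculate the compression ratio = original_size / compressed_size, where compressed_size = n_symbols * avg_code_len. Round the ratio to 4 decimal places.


original_size = n_symbols * orig_bits = 7478 * 32 = 239296 bits
compressed_size = n_symbols * avg_code_len = 7478 * 26.32 = 196820.96 bits
ratio = original_size / compressed_size = 239296 / 196820.96 = 1.2158

Compression ratio = 1.2158


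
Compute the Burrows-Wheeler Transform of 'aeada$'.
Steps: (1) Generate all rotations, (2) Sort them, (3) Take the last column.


Rotations (sorted):
  0: $aeada -> last char: a
  1: a$aead -> last char: d
  2: ada$ae -> last char: e
  3: aeada$ -> last char: $
  4: da$aea -> last char: a
  5: eada$a -> last char: a


BWT = ade$aa


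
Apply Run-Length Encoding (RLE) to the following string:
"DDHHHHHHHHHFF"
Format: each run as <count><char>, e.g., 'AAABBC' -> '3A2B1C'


Scanning runs left to right:
  i=0: run of 'D' x 2 -> '2D'
  i=2: run of 'H' x 9 -> '9H'
  i=11: run of 'F' x 2 -> '2F'

RLE = 2D9H2F


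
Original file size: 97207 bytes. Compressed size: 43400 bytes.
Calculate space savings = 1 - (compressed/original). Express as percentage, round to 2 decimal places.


ratio = compressed/original = 43400/97207 = 0.44647
savings = 1 - ratio = 1 - 0.44647 = 0.55353
as a percentage: 0.55353 * 100 = 55.35%

Space savings = 1 - 43400/97207 = 55.35%


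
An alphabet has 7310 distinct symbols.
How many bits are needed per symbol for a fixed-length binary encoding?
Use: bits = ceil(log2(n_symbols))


log2(7310) = 12.8357
Bracket: 2^12 = 4096 < 7310 <= 2^13 = 8192
So ceil(log2(7310)) = 13

bits = ceil(log2(7310)) = ceil(12.8357) = 13 bits


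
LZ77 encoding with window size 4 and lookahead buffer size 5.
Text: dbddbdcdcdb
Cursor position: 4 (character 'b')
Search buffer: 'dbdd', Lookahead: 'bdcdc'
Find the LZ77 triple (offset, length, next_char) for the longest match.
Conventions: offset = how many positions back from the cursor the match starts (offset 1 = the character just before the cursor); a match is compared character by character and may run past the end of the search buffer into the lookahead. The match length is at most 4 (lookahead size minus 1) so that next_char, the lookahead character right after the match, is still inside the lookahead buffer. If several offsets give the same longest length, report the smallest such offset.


Try each offset into the search buffer:
  offset=1 (pos 3, char 'd'): match length 0
  offset=2 (pos 2, char 'd'): match length 0
  offset=3 (pos 1, char 'b'): match length 2
  offset=4 (pos 0, char 'd'): match length 0
Longest match has length 2 at offset 3.
next_char = character at position 4 + 2 = 6 -> 'c'

Best match: offset=3, length=2 (matching 'bd' starting at position 1)
LZ77 triple: (3, 2, 'c')


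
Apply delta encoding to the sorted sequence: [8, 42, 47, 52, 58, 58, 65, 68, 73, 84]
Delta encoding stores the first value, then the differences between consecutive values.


First value: 8
Deltas:
  42 - 8 = 34
  47 - 42 = 5
  52 - 47 = 5
  58 - 52 = 6
  58 - 58 = 0
  65 - 58 = 7
  68 - 65 = 3
  73 - 68 = 5
  84 - 73 = 11


Delta encoded: [8, 34, 5, 5, 6, 0, 7, 3, 5, 11]


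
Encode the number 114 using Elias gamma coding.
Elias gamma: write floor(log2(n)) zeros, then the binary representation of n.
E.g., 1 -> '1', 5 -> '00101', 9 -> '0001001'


num_bits = floor(log2(114)) + 1 = 7
leading_zeros = num_bits - 1 = 6
binary(114) = 1110010

Elias gamma(114) = '000000' + '1110010' = 0000001110010 (13 bits)


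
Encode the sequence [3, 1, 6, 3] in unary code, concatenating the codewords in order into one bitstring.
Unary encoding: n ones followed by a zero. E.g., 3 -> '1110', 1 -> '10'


Encode each number as n ones followed by a terminating 0:
  3 -> 1110 (4 bits)
  1 -> 10 (2 bits)
  6 -> 1111110 (7 bits)
  3 -> 1110 (4 bits)
Total length = 4 + 2 + 7 + 4 = 17 bits.

Unary([3, 1, 6, 3]) = 11101011111101110 (17 bits)


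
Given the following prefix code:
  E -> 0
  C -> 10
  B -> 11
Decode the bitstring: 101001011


Decoding step by step:
Bits 10 -> C
Bits 10 -> C
Bits 0 -> E
Bits 10 -> C
Bits 11 -> B


Decoded message: CCECB


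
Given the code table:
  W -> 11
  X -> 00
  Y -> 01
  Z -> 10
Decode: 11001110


Decoding:
11 -> W
00 -> X
11 -> W
10 -> Z


Result: WXWZ


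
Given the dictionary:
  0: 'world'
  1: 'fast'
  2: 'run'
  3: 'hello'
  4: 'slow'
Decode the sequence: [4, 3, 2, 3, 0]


Look up each index in the dictionary:
  4 -> 'slow'
  3 -> 'hello'
  2 -> 'run'
  3 -> 'hello'
  0 -> 'world'

Decoded: "slow hello run hello world"


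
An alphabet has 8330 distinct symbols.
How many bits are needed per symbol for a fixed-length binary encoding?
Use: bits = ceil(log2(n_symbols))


log2(8330) = 13.0241
Bracket: 2^13 = 8192 < 8330 <= 2^14 = 16384
So ceil(log2(8330)) = 14

bits = ceil(log2(8330)) = ceil(13.0241) = 14 bits


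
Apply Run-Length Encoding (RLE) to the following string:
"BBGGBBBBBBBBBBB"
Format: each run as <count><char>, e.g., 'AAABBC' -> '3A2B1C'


Scanning runs left to right:
  i=0: run of 'B' x 2 -> '2B'
  i=2: run of 'G' x 2 -> '2G'
  i=4: run of 'B' x 11 -> '11B'

RLE = 2B2G11B


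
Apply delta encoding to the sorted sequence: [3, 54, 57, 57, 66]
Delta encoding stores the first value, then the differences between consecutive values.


First value: 3
Deltas:
  54 - 3 = 51
  57 - 54 = 3
  57 - 57 = 0
  66 - 57 = 9


Delta encoded: [3, 51, 3, 0, 9]


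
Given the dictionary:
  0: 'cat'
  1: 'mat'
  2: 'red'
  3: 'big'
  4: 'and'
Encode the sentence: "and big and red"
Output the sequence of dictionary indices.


Look up each word in the dictionary:
  'and' -> 4
  'big' -> 3
  'and' -> 4
  'red' -> 2

Encoded: [4, 3, 4, 2]


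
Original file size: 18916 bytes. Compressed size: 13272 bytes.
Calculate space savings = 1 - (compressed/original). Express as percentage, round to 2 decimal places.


ratio = compressed/original = 13272/18916 = 0.701628
savings = 1 - ratio = 1 - 0.701628 = 0.298372
as a percentage: 0.298372 * 100 = 29.84%

Space savings = 1 - 13272/18916 = 29.84%


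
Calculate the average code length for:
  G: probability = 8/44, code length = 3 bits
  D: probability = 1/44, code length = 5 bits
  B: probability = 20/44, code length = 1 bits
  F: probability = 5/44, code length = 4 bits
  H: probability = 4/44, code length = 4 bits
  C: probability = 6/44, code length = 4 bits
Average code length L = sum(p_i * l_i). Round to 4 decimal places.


Weighted contributions p_i * l_i:
  G: (8/44) * 3 = 24/44
  D: (1/44) * 5 = 5/44
  B: (20/44) * 1 = 20/44
  F: (5/44) * 4 = 20/44
  H: (4/44) * 4 = 16/44
  C: (6/44) * 4 = 24/44
Sum = (24 + 5 + 20 + 20 + 16 + 24)/44 = 109/44

L = 109/44 = 2.4773 bits/symbol


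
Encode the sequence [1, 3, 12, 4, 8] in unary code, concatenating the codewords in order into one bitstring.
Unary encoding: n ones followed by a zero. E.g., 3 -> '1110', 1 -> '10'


Encode each number as n ones followed by a terminating 0:
  1 -> 10 (2 bits)
  3 -> 1110 (4 bits)
  12 -> 1111111111110 (13 bits)
  4 -> 11110 (5 bits)
  8 -> 111111110 (9 bits)
Total length = 2 + 4 + 13 + 5 + 9 = 33 bits.

Unary([1, 3, 12, 4, 8]) = 101110111111111111011110111111110 (33 bits)


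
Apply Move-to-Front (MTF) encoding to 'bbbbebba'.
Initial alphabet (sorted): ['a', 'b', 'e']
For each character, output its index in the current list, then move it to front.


MTF encoding:
'b': index 1 in ['a', 'b', 'e'] -> ['b', 'a', 'e']
'b': index 0 in ['b', 'a', 'e'] -> ['b', 'a', 'e']
'b': index 0 in ['b', 'a', 'e'] -> ['b', 'a', 'e']
'b': index 0 in ['b', 'a', 'e'] -> ['b', 'a', 'e']
'e': index 2 in ['b', 'a', 'e'] -> ['e', 'b', 'a']
'b': index 1 in ['e', 'b', 'a'] -> ['b', 'e', 'a']
'b': index 0 in ['b', 'e', 'a'] -> ['b', 'e', 'a']
'a': index 2 in ['b', 'e', 'a'] -> ['a', 'b', 'e']


Output: [1, 0, 0, 0, 2, 1, 0, 2]


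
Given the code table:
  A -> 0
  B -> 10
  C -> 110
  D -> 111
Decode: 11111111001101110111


Decoding:
111 -> D
111 -> D
110 -> C
0 -> A
110 -> C
111 -> D
0 -> A
111 -> D


Result: DDCACDAD


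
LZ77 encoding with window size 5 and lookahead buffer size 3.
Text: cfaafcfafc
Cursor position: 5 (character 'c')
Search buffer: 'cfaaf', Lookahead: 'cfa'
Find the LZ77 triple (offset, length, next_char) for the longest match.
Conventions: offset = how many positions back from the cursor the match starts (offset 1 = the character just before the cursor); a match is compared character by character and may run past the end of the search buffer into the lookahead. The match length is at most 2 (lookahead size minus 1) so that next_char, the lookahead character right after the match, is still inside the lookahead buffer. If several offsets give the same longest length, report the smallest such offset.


Try each offset into the search buffer:
  offset=1 (pos 4, char 'f'): match length 0
  offset=2 (pos 3, char 'a'): match length 0
  offset=3 (pos 2, char 'a'): match length 0
  offset=4 (pos 1, char 'f'): match length 0
  offset=5 (pos 0, char 'c'): match length 2
Longest match has length 2 at offset 5.
next_char = character at position 5 + 2 = 7 -> 'a'

Best match: offset=5, length=2 (matching 'cf' starting at position 0)
LZ77 triple: (5, 2, 'a')


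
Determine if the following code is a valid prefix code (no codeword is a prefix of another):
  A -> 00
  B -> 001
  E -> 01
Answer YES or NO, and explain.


Checking each pair (does one codeword prefix another?):
  A='00' vs B='001': prefix -- VIOLATION

NO -- this is NOT a valid prefix code. A (00) is a prefix of B (001).


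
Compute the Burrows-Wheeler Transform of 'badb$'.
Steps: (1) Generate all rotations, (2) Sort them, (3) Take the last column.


Rotations (sorted):
  0: $badb -> last char: b
  1: adb$b -> last char: b
  2: b$bad -> last char: d
  3: badb$ -> last char: $
  4: db$ba -> last char: a


BWT = bbd$a


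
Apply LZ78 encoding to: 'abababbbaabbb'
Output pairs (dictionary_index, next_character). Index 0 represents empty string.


LZ78 encoding steps:
Dictionary: {0: ''}
Step 1: w='' (idx 0), next='a' -> output (0, 'a'), add 'a' as idx 1
Step 2: w='' (idx 0), next='b' -> output (0, 'b'), add 'b' as idx 2
Step 3: w='a' (idx 1), next='b' -> output (1, 'b'), add 'ab' as idx 3
Step 4: w='ab' (idx 3), next='b' -> output (3, 'b'), add 'abb' as idx 4
Step 5: w='b' (idx 2), next='a' -> output (2, 'a'), add 'ba' as idx 5
Step 6: w='abb' (idx 4), next='b' -> output (4, 'b'), add 'abbb' as idx 6


Encoded: [(0, 'a'), (0, 'b'), (1, 'b'), (3, 'b'), (2, 'a'), (4, 'b')]


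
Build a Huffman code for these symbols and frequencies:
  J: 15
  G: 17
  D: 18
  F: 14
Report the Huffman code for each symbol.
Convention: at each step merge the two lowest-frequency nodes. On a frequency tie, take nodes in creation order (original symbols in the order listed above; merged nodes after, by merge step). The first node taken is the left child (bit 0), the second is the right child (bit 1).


Huffman tree construction:
Step 1: Merge F(14) + J(15) = 29
Step 2: Merge G(17) + D(18) = 35
Step 3: Merge (F+J)(29) + (G+D)(35) = 64
Read each symbol's code off the tree from the root (left child = 0, right child = 1).

Codes:
  J: 01 (length 2)
  G: 10 (length 2)
  D: 11 (length 2)
  F: 00 (length 2)
Average code length: 128/64 = 2.0000 bits/symbol


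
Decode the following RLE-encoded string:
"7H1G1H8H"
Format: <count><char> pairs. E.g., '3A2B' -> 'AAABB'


Expanding each <count><char> pair:
  7H -> 'HHHHHHH'
  1G -> 'G'
  1H -> 'H'
  8H -> 'HHHHHHHH'

Decoded = HHHHHHHGHHHHHHHHH


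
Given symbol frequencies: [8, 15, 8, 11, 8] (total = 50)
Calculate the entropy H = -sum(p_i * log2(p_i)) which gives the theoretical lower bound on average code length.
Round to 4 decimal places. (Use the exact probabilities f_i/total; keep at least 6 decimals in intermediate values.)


Per-symbol terms -p_i * log2(p_i) with p_i = f_i/50:
  p = 8/50 = 0.160000: log2(p) = -2.643856, -p*log2(p) = 0.423017
  p = 15/50 = 0.300000: log2(p) = -1.736966, -p*log2(p) = 0.521090
  p = 8/50 = 0.160000: log2(p) = -2.643856, -p*log2(p) = 0.423017
  p = 11/50 = 0.220000: log2(p) = -2.184425, -p*log2(p) = 0.480573
  p = 8/50 = 0.160000: log2(p) = -2.643856, -p*log2(p) = 0.423017
H = 0.423017 + 0.521090 + 0.423017 + 0.480573 + 0.423017 = 2.270714

H = 2.2707 bits/symbol


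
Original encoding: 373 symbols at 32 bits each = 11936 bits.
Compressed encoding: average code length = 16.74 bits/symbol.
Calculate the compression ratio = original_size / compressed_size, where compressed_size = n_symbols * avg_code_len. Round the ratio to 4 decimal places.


original_size = n_symbols * orig_bits = 373 * 32 = 11936 bits
compressed_size = n_symbols * avg_code_len = 373 * 16.74 = 6244.02 bits
ratio = original_size / compressed_size = 11936 / 6244.02 = 1.9116

Compression ratio = 1.9116


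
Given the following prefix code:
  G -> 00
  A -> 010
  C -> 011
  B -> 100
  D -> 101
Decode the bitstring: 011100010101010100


Decoding step by step:
Bits 011 -> C
Bits 100 -> B
Bits 010 -> A
Bits 101 -> D
Bits 010 -> A
Bits 100 -> B


Decoded message: CBADAB


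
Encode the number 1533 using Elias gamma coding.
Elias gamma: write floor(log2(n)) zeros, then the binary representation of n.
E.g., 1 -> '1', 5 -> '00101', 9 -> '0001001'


num_bits = floor(log2(1533)) + 1 = 11
leading_zeros = num_bits - 1 = 10
binary(1533) = 10111111101

Elias gamma(1533) = '0000000000' + '10111111101' = 000000000010111111101 (21 bits)


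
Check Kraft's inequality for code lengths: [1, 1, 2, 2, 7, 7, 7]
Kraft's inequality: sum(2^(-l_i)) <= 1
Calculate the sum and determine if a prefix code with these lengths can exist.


Sum = 2^(-1) + 2^(-1) + 2^(-2) + 2^(-2) + 2^(-7) + 2^(-7) + 2^(-7)
    = 0.5 + 0.5 + 0.25 + 0.25 + 0.0078125 + 0.0078125 + 0.0078125
    = 195/128 = 1.5234375
Since 1.5234375 > 1, Kraft's inequality is NOT satisfied.
A prefix code with these lengths CANNOT exist.

Kraft sum = 1.5234375. Not satisfied.


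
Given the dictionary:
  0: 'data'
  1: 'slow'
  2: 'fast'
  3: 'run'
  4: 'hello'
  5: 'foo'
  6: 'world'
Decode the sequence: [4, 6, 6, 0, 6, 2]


Look up each index in the dictionary:
  4 -> 'hello'
  6 -> 'world'
  6 -> 'world'
  0 -> 'data'
  6 -> 'world'
  2 -> 'fast'

Decoded: "hello world world data world fast"


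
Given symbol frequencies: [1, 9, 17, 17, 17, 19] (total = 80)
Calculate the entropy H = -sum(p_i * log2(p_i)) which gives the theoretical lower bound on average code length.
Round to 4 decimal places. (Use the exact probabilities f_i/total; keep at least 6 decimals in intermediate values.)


Per-symbol terms -p_i * log2(p_i) with p_i = f_i/80:
  p = 1/80 = 0.012500: log2(p) = -6.321928, -p*log2(p) = 0.079024
  p = 9/80 = 0.112500: log2(p) = -3.152003, -p*log2(p) = 0.354600
  p = 17/80 = 0.212500: log2(p) = -2.234465, -p*log2(p) = 0.474824
  p = 17/80 = 0.212500: log2(p) = -2.234465, -p*log2(p) = 0.474824
  p = 17/80 = 0.212500: log2(p) = -2.234465, -p*log2(p) = 0.474824
  p = 19/80 = 0.237500: log2(p) = -2.074001, -p*log2(p) = 0.492575
H = 0.079024 + 0.354600 + 0.474824 + 0.474824 + 0.474824 + 0.492575 = 2.350671

H = 2.3507 bits/symbol


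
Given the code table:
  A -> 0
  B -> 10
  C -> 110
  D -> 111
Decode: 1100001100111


Decoding:
110 -> C
0 -> A
0 -> A
0 -> A
110 -> C
0 -> A
111 -> D


Result: CAAACAD


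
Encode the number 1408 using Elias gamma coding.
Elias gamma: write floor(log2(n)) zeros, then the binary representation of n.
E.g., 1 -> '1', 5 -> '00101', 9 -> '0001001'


num_bits = floor(log2(1408)) + 1 = 11
leading_zeros = num_bits - 1 = 10
binary(1408) = 10110000000

Elias gamma(1408) = '0000000000' + '10110000000' = 000000000010110000000 (21 bits)


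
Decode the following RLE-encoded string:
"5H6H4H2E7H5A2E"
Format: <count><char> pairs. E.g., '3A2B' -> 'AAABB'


Expanding each <count><char> pair:
  5H -> 'HHHHH'
  6H -> 'HHHHHH'
  4H -> 'HHHH'
  2E -> 'EE'
  7H -> 'HHHHHHH'
  5A -> 'AAAAA'
  2E -> 'EE'

Decoded = HHHHHHHHHHHHHHHEEHHHHHHHAAAAAEE


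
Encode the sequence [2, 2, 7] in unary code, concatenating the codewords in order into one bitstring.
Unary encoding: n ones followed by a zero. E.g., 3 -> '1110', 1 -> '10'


Encode each number as n ones followed by a terminating 0:
  2 -> 110 (3 bits)
  2 -> 110 (3 bits)
  7 -> 11111110 (8 bits)
Total length = 3 + 3 + 8 = 14 bits.

Unary([2, 2, 7]) = 11011011111110 (14 bits)


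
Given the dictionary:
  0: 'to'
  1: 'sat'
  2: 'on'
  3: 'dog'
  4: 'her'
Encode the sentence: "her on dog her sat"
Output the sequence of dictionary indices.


Look up each word in the dictionary:
  'her' -> 4
  'on' -> 2
  'dog' -> 3
  'her' -> 4
  'sat' -> 1

Encoded: [4, 2, 3, 4, 1]


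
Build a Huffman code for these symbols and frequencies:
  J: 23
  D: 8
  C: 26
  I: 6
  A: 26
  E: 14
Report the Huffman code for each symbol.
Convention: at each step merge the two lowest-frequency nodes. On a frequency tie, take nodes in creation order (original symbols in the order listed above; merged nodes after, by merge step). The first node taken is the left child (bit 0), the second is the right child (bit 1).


Huffman tree construction:
Step 1: Merge I(6) + D(8) = 14
Step 2: Merge E(14) + (I+D)(14) = 28
Step 3: Merge J(23) + C(26) = 49
Step 4: Merge A(26) + (E+(I+D))(28) = 54
Step 5: Merge (J+C)(49) + (A+(E+(I+D)))(54) = 103
Read each symbol's code off the tree from the root (left child = 0, right child = 1).

Codes:
  J: 00 (length 2)
  D: 1111 (length 4)
  C: 01 (length 2)
  I: 1110 (length 4)
  A: 10 (length 2)
  E: 110 (length 3)
Average code length: 248/103 = 2.4078 bits/symbol


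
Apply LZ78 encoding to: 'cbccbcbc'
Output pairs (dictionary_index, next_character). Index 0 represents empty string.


LZ78 encoding steps:
Dictionary: {0: ''}
Step 1: w='' (idx 0), next='c' -> output (0, 'c'), add 'c' as idx 1
Step 2: w='' (idx 0), next='b' -> output (0, 'b'), add 'b' as idx 2
Step 3: w='c' (idx 1), next='c' -> output (1, 'c'), add 'cc' as idx 3
Step 4: w='b' (idx 2), next='c' -> output (2, 'c'), add 'bc' as idx 4
Step 5: w='bc' (idx 4), end of input -> output (4, '')


Encoded: [(0, 'c'), (0, 'b'), (1, 'c'), (2, 'c'), (4, '')]


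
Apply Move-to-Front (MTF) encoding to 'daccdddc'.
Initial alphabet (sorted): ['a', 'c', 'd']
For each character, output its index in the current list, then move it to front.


MTF encoding:
'd': index 2 in ['a', 'c', 'd'] -> ['d', 'a', 'c']
'a': index 1 in ['d', 'a', 'c'] -> ['a', 'd', 'c']
'c': index 2 in ['a', 'd', 'c'] -> ['c', 'a', 'd']
'c': index 0 in ['c', 'a', 'd'] -> ['c', 'a', 'd']
'd': index 2 in ['c', 'a', 'd'] -> ['d', 'c', 'a']
'd': index 0 in ['d', 'c', 'a'] -> ['d', 'c', 'a']
'd': index 0 in ['d', 'c', 'a'] -> ['d', 'c', 'a']
'c': index 1 in ['d', 'c', 'a'] -> ['c', 'd', 'a']


Output: [2, 1, 2, 0, 2, 0, 0, 1]


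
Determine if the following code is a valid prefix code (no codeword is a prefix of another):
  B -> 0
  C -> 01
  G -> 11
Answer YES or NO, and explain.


Checking each pair (does one codeword prefix another?):
  B='0' vs C='01': prefix -- VIOLATION

NO -- this is NOT a valid prefix code. B (0) is a prefix of C (01).


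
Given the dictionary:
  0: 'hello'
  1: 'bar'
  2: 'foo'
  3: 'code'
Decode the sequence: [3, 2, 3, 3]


Look up each index in the dictionary:
  3 -> 'code'
  2 -> 'foo'
  3 -> 'code'
  3 -> 'code'

Decoded: "code foo code code"


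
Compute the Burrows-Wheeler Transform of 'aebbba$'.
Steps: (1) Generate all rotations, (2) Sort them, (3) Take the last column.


Rotations (sorted):
  0: $aebbba -> last char: a
  1: a$aebbb -> last char: b
  2: aebbba$ -> last char: $
  3: ba$aebb -> last char: b
  4: bba$aeb -> last char: b
  5: bbba$ae -> last char: e
  6: ebbba$a -> last char: a


BWT = ab$bbea


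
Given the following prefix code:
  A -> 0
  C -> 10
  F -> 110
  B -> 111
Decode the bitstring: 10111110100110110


Decoding step by step:
Bits 10 -> C
Bits 111 -> B
Bits 110 -> F
Bits 10 -> C
Bits 0 -> A
Bits 110 -> F
Bits 110 -> F


Decoded message: CBFCAFF


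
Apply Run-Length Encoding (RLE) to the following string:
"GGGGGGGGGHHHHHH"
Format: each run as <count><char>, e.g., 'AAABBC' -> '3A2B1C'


Scanning runs left to right:
  i=0: run of 'G' x 9 -> '9G'
  i=9: run of 'H' x 6 -> '6H'

RLE = 9G6H


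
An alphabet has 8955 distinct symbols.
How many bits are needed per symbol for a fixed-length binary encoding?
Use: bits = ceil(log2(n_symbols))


log2(8955) = 13.1285
Bracket: 2^13 = 8192 < 8955 <= 2^14 = 16384
So ceil(log2(8955)) = 14

bits = ceil(log2(8955)) = ceil(13.1285) = 14 bits


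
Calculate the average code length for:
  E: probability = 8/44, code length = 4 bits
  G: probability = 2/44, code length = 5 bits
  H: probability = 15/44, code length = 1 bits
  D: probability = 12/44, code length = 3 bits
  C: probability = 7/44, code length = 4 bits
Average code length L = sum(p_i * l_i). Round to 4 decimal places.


Weighted contributions p_i * l_i:
  E: (8/44) * 4 = 32/44
  G: (2/44) * 5 = 10/44
  H: (15/44) * 1 = 15/44
  D: (12/44) * 3 = 36/44
  C: (7/44) * 4 = 28/44
Sum = (32 + 10 + 15 + 36 + 28)/44 = 121/44

L = 121/44 = 2.7500 bits/symbol


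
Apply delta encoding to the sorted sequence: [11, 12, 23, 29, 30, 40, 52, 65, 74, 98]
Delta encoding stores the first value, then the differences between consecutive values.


First value: 11
Deltas:
  12 - 11 = 1
  23 - 12 = 11
  29 - 23 = 6
  30 - 29 = 1
  40 - 30 = 10
  52 - 40 = 12
  65 - 52 = 13
  74 - 65 = 9
  98 - 74 = 24


Delta encoded: [11, 1, 11, 6, 1, 10, 12, 13, 9, 24]


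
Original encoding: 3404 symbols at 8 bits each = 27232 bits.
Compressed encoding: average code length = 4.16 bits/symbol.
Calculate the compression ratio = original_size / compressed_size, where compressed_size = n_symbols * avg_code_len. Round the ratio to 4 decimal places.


original_size = n_symbols * orig_bits = 3404 * 8 = 27232 bits
compressed_size = n_symbols * avg_code_len = 3404 * 4.16 = 14160.64 bits
ratio = original_size / compressed_size = 27232 / 14160.64 = 1.9231

Compression ratio = 1.9231


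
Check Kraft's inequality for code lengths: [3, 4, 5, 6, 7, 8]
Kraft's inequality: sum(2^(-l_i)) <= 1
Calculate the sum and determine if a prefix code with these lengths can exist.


Sum = 2^(-3) + 2^(-4) + 2^(-5) + 2^(-6) + 2^(-7) + 2^(-8)
    = 0.125 + 0.0625 + 0.03125 + 0.015625 + 0.0078125 + 0.00390625
    = 63/256 = 0.24609375
Since 0.24609375 <= 1, Kraft's inequality IS satisfied.
A prefix code with these lengths CAN exist.

Kraft sum = 0.24609375. Satisfied.


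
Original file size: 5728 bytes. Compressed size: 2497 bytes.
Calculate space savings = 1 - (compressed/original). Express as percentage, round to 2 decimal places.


ratio = compressed/original = 2497/5728 = 0.435929
savings = 1 - ratio = 1 - 0.435929 = 0.564071
as a percentage: 0.564071 * 100 = 56.41%

Space savings = 1 - 2497/5728 = 56.41%


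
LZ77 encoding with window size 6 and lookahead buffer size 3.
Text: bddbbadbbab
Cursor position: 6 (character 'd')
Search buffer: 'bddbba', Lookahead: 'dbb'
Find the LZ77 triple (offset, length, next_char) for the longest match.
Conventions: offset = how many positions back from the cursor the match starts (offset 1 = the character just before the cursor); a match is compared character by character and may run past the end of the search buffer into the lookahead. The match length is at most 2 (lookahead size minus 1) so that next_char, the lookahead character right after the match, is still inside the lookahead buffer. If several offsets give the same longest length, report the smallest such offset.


Try each offset into the search buffer:
  offset=1 (pos 5, char 'a'): match length 0
  offset=2 (pos 4, char 'b'): match length 0
  offset=3 (pos 3, char 'b'): match length 0
  offset=4 (pos 2, char 'd'): match length 2
  offset=5 (pos 1, char 'd'): match length 1
  offset=6 (pos 0, char 'b'): match length 0
Longest match has length 2 at offset 4.
next_char = character at position 6 + 2 = 8 -> 'b'

Best match: offset=4, length=2 (matching 'db' starting at position 2)
LZ77 triple: (4, 2, 'b')


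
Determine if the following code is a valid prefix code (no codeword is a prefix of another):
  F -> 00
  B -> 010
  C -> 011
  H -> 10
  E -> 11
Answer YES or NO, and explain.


Checking each pair (does one codeword prefix another?):
  F='00' vs B='010': no prefix
  F='00' vs C='011': no prefix
  F='00' vs H='10': no prefix
  F='00' vs E='11': no prefix
  B='010' vs F='00': no prefix
  B='010' vs C='011': no prefix
  B='010' vs H='10': no prefix
  B='010' vs E='11': no prefix
  C='011' vs F='00': no prefix
  C='011' vs B='010': no prefix
  C='011' vs H='10': no prefix
  C='011' vs E='11': no prefix
  H='10' vs F='00': no prefix
  H='10' vs B='010': no prefix
  H='10' vs C='011': no prefix
  H='10' vs E='11': no prefix
  E='11' vs F='00': no prefix
  E='11' vs B='010': no prefix
  E='11' vs C='011': no prefix
  E='11' vs H='10': no prefix
No violation found over all pairs.

YES -- this is a valid prefix code. No codeword is a prefix of any other codeword.


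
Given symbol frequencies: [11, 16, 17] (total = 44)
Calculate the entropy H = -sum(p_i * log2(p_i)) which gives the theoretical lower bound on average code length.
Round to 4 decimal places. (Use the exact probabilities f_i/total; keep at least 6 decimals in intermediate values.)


Per-symbol terms -p_i * log2(p_i) with p_i = f_i/44:
  p = 11/44 = 0.250000: log2(p) = -2.000000, -p*log2(p) = 0.500000
  p = 16/44 = 0.363636: log2(p) = -1.459432, -p*log2(p) = 0.530702
  p = 17/44 = 0.386364: log2(p) = -1.371969, -p*log2(p) = 0.530079
H = 0.500000 + 0.530702 + 0.530079 = 1.560781

H = 1.5608 bits/symbol


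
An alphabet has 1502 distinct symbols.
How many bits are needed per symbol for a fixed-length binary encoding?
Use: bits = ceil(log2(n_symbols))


log2(1502) = 10.5527
Bracket: 2^10 = 1024 < 1502 <= 2^11 = 2048
So ceil(log2(1502)) = 11

bits = ceil(log2(1502)) = ceil(10.5527) = 11 bits


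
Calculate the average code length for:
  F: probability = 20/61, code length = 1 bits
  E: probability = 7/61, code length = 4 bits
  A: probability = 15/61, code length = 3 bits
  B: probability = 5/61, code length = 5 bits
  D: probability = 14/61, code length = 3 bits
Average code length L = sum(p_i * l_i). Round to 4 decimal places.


Weighted contributions p_i * l_i:
  F: (20/61) * 1 = 20/61
  E: (7/61) * 4 = 28/61
  A: (15/61) * 3 = 45/61
  B: (5/61) * 5 = 25/61
  D: (14/61) * 3 = 42/61
Sum = (20 + 28 + 45 + 25 + 42)/61 = 160/61

L = 160/61 = 2.6230 bits/symbol


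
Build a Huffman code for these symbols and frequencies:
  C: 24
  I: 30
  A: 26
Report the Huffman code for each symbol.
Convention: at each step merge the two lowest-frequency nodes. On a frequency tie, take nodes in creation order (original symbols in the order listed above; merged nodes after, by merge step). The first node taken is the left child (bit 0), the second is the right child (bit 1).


Huffman tree construction:
Step 1: Merge C(24) + A(26) = 50
Step 2: Merge I(30) + (C+A)(50) = 80
Read each symbol's code off the tree from the root (left child = 0, right child = 1).

Codes:
  C: 10 (length 2)
  I: 0 (length 1)
  A: 11 (length 2)
Average code length: 130/80 = 1.6250 bits/symbol


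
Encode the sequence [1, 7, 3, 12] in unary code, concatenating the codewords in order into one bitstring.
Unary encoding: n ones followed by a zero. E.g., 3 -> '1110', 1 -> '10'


Encode each number as n ones followed by a terminating 0:
  1 -> 10 (2 bits)
  7 -> 11111110 (8 bits)
  3 -> 1110 (4 bits)
  12 -> 1111111111110 (13 bits)
Total length = 2 + 8 + 4 + 13 = 27 bits.

Unary([1, 7, 3, 12]) = 101111111011101111111111110 (27 bits)


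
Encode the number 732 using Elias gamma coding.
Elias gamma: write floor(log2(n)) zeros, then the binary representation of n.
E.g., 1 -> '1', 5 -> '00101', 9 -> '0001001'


num_bits = floor(log2(732)) + 1 = 10
leading_zeros = num_bits - 1 = 9
binary(732) = 1011011100

Elias gamma(732) = '000000000' + '1011011100' = 0000000001011011100 (19 bits)


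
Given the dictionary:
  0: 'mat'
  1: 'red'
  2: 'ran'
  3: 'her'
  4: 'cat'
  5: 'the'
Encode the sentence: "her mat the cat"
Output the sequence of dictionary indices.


Look up each word in the dictionary:
  'her' -> 3
  'mat' -> 0
  'the' -> 5
  'cat' -> 4

Encoded: [3, 0, 5, 4]


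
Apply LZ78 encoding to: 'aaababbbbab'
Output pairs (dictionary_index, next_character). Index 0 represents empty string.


LZ78 encoding steps:
Dictionary: {0: ''}
Step 1: w='' (idx 0), next='a' -> output (0, 'a'), add 'a' as idx 1
Step 2: w='a' (idx 1), next='a' -> output (1, 'a'), add 'aa' as idx 2
Step 3: w='' (idx 0), next='b' -> output (0, 'b'), add 'b' as idx 3
Step 4: w='a' (idx 1), next='b' -> output (1, 'b'), add 'ab' as idx 4
Step 5: w='b' (idx 3), next='b' -> output (3, 'b'), add 'bb' as idx 5
Step 6: w='b' (idx 3), next='a' -> output (3, 'a'), add 'ba' as idx 6
Step 7: w='b' (idx 3), end of input -> output (3, '')


Encoded: [(0, 'a'), (1, 'a'), (0, 'b'), (1, 'b'), (3, 'b'), (3, 'a'), (3, '')]


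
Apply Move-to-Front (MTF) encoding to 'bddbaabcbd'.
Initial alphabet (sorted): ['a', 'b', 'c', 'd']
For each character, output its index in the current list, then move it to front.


MTF encoding:
'b': index 1 in ['a', 'b', 'c', 'd'] -> ['b', 'a', 'c', 'd']
'd': index 3 in ['b', 'a', 'c', 'd'] -> ['d', 'b', 'a', 'c']
'd': index 0 in ['d', 'b', 'a', 'c'] -> ['d', 'b', 'a', 'c']
'b': index 1 in ['d', 'b', 'a', 'c'] -> ['b', 'd', 'a', 'c']
'a': index 2 in ['b', 'd', 'a', 'c'] -> ['a', 'b', 'd', 'c']
'a': index 0 in ['a', 'b', 'd', 'c'] -> ['a', 'b', 'd', 'c']
'b': index 1 in ['a', 'b', 'd', 'c'] -> ['b', 'a', 'd', 'c']
'c': index 3 in ['b', 'a', 'd', 'c'] -> ['c', 'b', 'a', 'd']
'b': index 1 in ['c', 'b', 'a', 'd'] -> ['b', 'c', 'a', 'd']
'd': index 3 in ['b', 'c', 'a', 'd'] -> ['d', 'b', 'c', 'a']


Output: [1, 3, 0, 1, 2, 0, 1, 3, 1, 3]


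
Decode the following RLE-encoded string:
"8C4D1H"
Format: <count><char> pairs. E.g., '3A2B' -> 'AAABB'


Expanding each <count><char> pair:
  8C -> 'CCCCCCCC'
  4D -> 'DDDD'
  1H -> 'H'

Decoded = CCCCCCCCDDDDH


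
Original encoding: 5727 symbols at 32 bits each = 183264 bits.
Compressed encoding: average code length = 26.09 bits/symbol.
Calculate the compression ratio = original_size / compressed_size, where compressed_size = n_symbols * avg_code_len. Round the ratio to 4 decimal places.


original_size = n_symbols * orig_bits = 5727 * 32 = 183264 bits
compressed_size = n_symbols * avg_code_len = 5727 * 26.09 = 149417.43 bits
ratio = original_size / compressed_size = 183264 / 149417.43 = 1.2265

Compression ratio = 1.2265


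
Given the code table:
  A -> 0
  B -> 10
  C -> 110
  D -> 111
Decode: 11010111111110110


Decoding:
110 -> C
10 -> B
111 -> D
111 -> D
110 -> C
110 -> C


Result: CBDDCC


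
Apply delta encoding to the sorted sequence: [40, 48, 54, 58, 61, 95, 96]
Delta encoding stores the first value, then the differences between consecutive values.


First value: 40
Deltas:
  48 - 40 = 8
  54 - 48 = 6
  58 - 54 = 4
  61 - 58 = 3
  95 - 61 = 34
  96 - 95 = 1


Delta encoded: [40, 8, 6, 4, 3, 34, 1]


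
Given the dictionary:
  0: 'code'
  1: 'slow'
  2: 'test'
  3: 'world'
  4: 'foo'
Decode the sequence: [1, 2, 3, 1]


Look up each index in the dictionary:
  1 -> 'slow'
  2 -> 'test'
  3 -> 'world'
  1 -> 'slow'

Decoded: "slow test world slow"


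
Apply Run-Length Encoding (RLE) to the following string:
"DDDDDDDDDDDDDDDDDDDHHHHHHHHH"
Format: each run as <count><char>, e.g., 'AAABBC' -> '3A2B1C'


Scanning runs left to right:
  i=0: run of 'D' x 19 -> '19D'
  i=19: run of 'H' x 9 -> '9H'

RLE = 19D9H


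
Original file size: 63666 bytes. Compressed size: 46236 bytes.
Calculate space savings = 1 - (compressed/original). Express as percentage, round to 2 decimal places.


ratio = compressed/original = 46236/63666 = 0.726227
savings = 1 - ratio = 1 - 0.726227 = 0.273773
as a percentage: 0.273773 * 100 = 27.38%

Space savings = 1 - 46236/63666 = 27.38%


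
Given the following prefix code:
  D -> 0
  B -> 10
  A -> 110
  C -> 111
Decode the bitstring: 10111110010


Decoding step by step:
Bits 10 -> B
Bits 111 -> C
Bits 110 -> A
Bits 0 -> D
Bits 10 -> B


Decoded message: BCADB


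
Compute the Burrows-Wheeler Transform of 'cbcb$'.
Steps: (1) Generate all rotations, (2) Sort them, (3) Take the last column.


Rotations (sorted):
  0: $cbcb -> last char: b
  1: b$cbc -> last char: c
  2: bcb$c -> last char: c
  3: cb$cb -> last char: b
  4: cbcb$ -> last char: $


BWT = bccb$


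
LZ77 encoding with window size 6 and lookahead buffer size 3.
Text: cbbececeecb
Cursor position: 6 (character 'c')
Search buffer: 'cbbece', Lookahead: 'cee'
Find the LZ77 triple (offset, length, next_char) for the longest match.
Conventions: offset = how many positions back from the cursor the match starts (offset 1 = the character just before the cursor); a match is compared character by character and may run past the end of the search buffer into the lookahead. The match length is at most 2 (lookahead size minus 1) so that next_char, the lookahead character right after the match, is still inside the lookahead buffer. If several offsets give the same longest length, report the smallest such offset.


Try each offset into the search buffer:
  offset=1 (pos 5, char 'e'): match length 0
  offset=2 (pos 4, char 'c'): match length 2
  offset=3 (pos 3, char 'e'): match length 0
  offset=4 (pos 2, char 'b'): match length 0
  offset=5 (pos 1, char 'b'): match length 0
  offset=6 (pos 0, char 'c'): match length 1
Longest match has length 2 at offset 2.
next_char = character at position 6 + 2 = 8 -> 'e'

Best match: offset=2, length=2 (matching 'ce' starting at position 4)
LZ77 triple: (2, 2, 'e')


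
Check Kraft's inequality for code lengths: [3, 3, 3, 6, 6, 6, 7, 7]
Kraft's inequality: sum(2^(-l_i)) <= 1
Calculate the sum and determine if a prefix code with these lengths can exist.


Sum = 2^(-3) + 2^(-3) + 2^(-3) + 2^(-6) + 2^(-6) + 2^(-6) + 2^(-7) + 2^(-7)
    = 0.125 + 0.125 + 0.125 + 0.015625 + 0.015625 + 0.015625 + 0.0078125 + 0.0078125
    = 56/128 = 0.4375
Since 0.4375 <= 1, Kraft's inequality IS satisfied.
A prefix code with these lengths CAN exist.

Kraft sum = 0.4375. Satisfied.


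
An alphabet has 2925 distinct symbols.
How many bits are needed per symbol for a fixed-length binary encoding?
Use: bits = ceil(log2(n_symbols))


log2(2925) = 11.5142
Bracket: 2^11 = 2048 < 2925 <= 2^12 = 4096
So ceil(log2(2925)) = 12

bits = ceil(log2(2925)) = ceil(11.5142) = 12 bits


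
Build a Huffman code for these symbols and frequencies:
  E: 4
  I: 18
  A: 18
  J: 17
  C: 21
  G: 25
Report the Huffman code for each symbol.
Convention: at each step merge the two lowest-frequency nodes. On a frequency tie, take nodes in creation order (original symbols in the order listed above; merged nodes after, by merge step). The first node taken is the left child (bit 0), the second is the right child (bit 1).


Huffman tree construction:
Step 1: Merge E(4) + J(17) = 21
Step 2: Merge I(18) + A(18) = 36
Step 3: Merge C(21) + (E+J)(21) = 42
Step 4: Merge G(25) + (I+A)(36) = 61
Step 5: Merge (C+(E+J))(42) + (G+(I+A))(61) = 103
Read each symbol's code off the tree from the root (left child = 0, right child = 1).

Codes:
  E: 010 (length 3)
  I: 110 (length 3)
  A: 111 (length 3)
  J: 011 (length 3)
  C: 00 (length 2)
  G: 10 (length 2)
Average code length: 263/103 = 2.5534 bits/symbol
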